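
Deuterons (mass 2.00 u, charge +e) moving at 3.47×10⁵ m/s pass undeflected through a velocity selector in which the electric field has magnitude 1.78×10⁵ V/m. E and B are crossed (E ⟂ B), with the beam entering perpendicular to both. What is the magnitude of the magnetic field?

Balance of forces in the selector: qE = qvB ⇒ B = E/v.
B = 1.78×10⁵/3.47×10⁵ = 0.513 T.

B = 0.513 T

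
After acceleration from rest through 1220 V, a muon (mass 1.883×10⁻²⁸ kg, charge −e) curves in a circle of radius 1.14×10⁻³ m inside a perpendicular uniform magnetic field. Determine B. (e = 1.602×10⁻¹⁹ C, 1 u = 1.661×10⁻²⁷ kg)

v = √(2|q|V/m) = √(2·1.602×10⁻¹⁹·1220/1.883×10⁻²⁸) ≈ 1.441×10⁶ m/s.
B = mv/(|q|r) = (1.883×10⁻²⁸)(1.441×10⁶)/((1.602×10⁻¹⁹)(1.14×10⁻³)) ≈ 1.49 T.

B ≈ 1.49 T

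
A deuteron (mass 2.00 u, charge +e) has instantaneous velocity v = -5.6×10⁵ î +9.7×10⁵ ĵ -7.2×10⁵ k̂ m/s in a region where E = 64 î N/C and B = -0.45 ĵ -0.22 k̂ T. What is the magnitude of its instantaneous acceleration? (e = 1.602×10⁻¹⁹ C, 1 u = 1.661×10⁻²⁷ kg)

|a| ≈ 2.92×10¹³ m/s²

v×B = (-5.37×10⁵, -1.23×10⁵, 2.52×10⁵) N/C.
E + v×B = (-5.37×10⁵, -1.23×10⁵, 2.52×10⁵) N/C.
F = q(E + v×B) = (1.602×10⁻¹⁹ C)·(-5.37×10⁵, -1.23×10⁵, 2.52×10⁵) = (-8.61×10⁻¹⁴, -1.97×10⁻¹⁴, 4.04×10⁻¹⁴) N.
|a| = |F|/m = 9.710×10⁻¹⁴/3.322×10⁻²⁷ ≈ 2.92×10¹³ m/s².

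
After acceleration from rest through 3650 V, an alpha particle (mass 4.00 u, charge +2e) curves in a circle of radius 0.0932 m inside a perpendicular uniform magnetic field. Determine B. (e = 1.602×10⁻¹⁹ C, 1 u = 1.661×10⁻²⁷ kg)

v = √(2|q|V/m) = √(2·3.204×10⁻¹⁹·3650/6.644×10⁻²⁷) ≈ 5.933×10⁵ m/s.
B = mv/(|q|r) = (6.644×10⁻²⁷)(5.933×10⁵)/((3.204×10⁻¹⁹)(0.0932)) ≈ 0.132 T.

B ≈ 0.132 T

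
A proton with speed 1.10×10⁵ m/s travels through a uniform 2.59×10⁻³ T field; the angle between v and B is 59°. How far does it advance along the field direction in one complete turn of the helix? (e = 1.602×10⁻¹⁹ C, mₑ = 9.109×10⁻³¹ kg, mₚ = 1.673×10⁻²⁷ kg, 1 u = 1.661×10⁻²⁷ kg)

p ≈ 1.44 m

v∥ = v cosθ = 1.10×10⁵·cos59° ≈ 5.665×10⁴ m/s.
T = 2πm/(|q|B) = 2π(1.673×10⁻²⁷)/((1.602×10⁻¹⁹)(2.59×10⁻³)) ≈ 2.533×10⁻⁵ s.
pitch = v∥ T = (5.665×10⁴)(2.533×10⁻⁵) ≈ 1.44 m.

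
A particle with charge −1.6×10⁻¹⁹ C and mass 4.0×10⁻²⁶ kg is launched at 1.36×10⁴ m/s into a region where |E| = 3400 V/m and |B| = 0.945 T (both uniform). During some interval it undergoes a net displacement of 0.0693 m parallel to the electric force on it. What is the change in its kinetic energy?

The magnetic force is always ⟂ v and does no work; only the electric force changes KE.
ΔKE = F_E · d = |q|E d = (1.6×10⁻¹⁹)(3400)(0.0693) ≈ 3.77×10⁻¹⁷ J.

ΔKE ≈ 3.77×10⁻¹⁷ J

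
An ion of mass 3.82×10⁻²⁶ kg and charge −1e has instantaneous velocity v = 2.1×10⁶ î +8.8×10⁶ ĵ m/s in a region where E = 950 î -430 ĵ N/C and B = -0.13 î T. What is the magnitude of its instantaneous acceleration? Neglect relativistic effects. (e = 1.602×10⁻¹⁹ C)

|a| ≈ 4.80×10¹² m/s²

v×B = (0, 0, 1.14×10⁶) N/C.
E + v×B = (950, -430, 1.14×10⁶) N/C.
F = q(E + v×B) = (−1.602×10⁻¹⁹ C)·(950, -430, 1.14×10⁶) = (-1.52×10⁻¹⁶, 6.89×10⁻¹⁷, -1.83×10⁻¹³) N.
|a| = |F|/m = 1.833×10⁻¹³/3.82×10⁻²⁶ ≈ 4.80×10¹² m/s².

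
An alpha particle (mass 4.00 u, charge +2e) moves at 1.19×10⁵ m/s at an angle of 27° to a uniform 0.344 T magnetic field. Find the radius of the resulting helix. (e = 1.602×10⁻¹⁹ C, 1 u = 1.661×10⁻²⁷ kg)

r ≈ 3.26×10⁻³ m

v⊥ = v sinθ = 1.19×10⁵·sin27° ≈ 5.402×10⁴ m/s.
r = m v⊥/(|q|B) = (6.644×10⁻²⁷)(5.402×10⁴)/((3.204×10⁻¹⁹)(0.344)) ≈ 3.26×10⁻³ m.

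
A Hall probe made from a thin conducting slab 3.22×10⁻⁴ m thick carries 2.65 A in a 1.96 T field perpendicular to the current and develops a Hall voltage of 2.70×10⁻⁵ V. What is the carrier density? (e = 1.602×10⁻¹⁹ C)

From V_H = IB/(n e t), n = IB/(V_H e t).
n = (2.65)(1.96)/((2.70×10⁻⁵)(1.602×10⁻¹⁹)(3.22×10⁻⁴)) ≈ 3.73×10²⁷ m⁻³.

n ≈ 3.73×10²⁷ m⁻³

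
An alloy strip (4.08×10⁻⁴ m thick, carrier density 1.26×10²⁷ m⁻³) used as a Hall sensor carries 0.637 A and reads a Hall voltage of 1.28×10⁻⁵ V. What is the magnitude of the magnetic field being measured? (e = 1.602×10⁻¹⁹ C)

B ≈ 1.65 T

From V_H = IB/(n e t), B = V_H n e t / I.
B = (1.28×10⁻⁵)(1.26×10²⁷)(1.602×10⁻¹⁹)(4.08×10⁻⁴)/0.637 ≈ 1.65 T.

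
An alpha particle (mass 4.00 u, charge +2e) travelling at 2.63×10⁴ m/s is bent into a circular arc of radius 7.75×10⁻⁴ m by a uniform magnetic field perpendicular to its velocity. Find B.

From |q|vB = mv²/r, B = mv/(|q|r).
B = (6.644×10⁻²⁷)(2.63×10⁴)/((3.204×10⁻¹⁹)(7.75×10⁻⁴)) ≈ 0.704 T.

B ≈ 0.704 T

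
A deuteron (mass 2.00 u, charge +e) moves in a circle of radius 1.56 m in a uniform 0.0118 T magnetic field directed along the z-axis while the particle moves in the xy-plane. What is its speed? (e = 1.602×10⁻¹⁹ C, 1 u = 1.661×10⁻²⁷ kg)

v ≈ 8.88×10⁵ m/s

From |q|vB = mv²/r, v = |q|Br/m.
v = (1.602×10⁻¹⁹)(0.0118)(1.56)/3.322×10⁻²⁷ ≈ 8.88×10⁵ m/s.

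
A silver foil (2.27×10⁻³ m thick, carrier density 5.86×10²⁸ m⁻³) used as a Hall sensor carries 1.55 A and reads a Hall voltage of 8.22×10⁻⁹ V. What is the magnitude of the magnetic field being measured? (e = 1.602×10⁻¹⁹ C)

B ≈ 0.113 T

From V_H = IB/(n e t), B = V_H n e t / I.
B = (8.22×10⁻⁹)(5.86×10²⁸)(1.602×10⁻¹⁹)(2.27×10⁻³)/1.55 ≈ 0.113 T.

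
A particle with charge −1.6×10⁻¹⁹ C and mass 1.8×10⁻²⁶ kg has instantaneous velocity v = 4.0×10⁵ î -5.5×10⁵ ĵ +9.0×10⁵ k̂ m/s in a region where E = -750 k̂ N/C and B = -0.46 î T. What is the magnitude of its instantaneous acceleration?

v×B = (0, -4.14×10⁵, -2.53×10⁵) N/C.
E + v×B = (0, -4.14×10⁵, -2.54×10⁵) N/C.
F = q(E + v×B) = (−1.6×10⁻¹⁹ C)·(0, -4.14×10⁵, -2.54×10⁵) = (0, 6.62×10⁻¹⁴, 4.06×10⁻¹⁴) N.
|a| = |F|/m = 7.769×10⁻¹⁴/1.8×10⁻²⁶ ≈ 4.32×10¹² m/s².

|a| ≈ 4.32×10¹² m/s²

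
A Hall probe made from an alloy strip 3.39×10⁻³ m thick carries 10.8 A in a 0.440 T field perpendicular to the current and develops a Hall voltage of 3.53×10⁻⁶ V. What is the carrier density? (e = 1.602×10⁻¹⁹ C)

n ≈ 2.48×10²⁷ m⁻³

From V_H = IB/(n e t), n = IB/(V_H e t).
n = (10.8)(0.440)/((3.53×10⁻⁶)(1.602×10⁻¹⁹)(3.39×10⁻³)) ≈ 2.48×10²⁷ m⁻³.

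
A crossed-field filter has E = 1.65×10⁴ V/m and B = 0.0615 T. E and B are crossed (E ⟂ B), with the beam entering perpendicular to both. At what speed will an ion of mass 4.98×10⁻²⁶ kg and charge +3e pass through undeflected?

v = 2.68×10⁵ m/s

For undeflected motion the electric and magnetic forces balance: qE = qvB.
v = E/B = 1.65×10⁴/0.0615 = 2.68×10⁵ m/s.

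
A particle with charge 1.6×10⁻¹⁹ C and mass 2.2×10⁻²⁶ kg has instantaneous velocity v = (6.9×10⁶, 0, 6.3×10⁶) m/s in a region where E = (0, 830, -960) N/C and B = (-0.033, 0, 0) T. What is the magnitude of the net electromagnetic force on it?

|F| ≈ 3.31×10⁻¹⁴ N

v×B = (0, -2.08×10⁵, 0) N/C.
E + v×B = (0, -2.07×10⁵, -960) N/C.
F = q(E + v×B) = (1.6×10⁻¹⁹ C)·(0, -2.07×10⁵, -960) = (0, -3.31×10⁻¹⁴, -1.54×10⁻¹⁶) N.
|F| = 3.31×10⁻¹⁴ N.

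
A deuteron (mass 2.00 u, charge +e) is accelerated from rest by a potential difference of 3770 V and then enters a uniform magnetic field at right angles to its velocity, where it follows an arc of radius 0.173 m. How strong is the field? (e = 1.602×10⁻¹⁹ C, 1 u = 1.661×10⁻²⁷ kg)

v = √(2|q|V/m) = √(2·1.602×10⁻¹⁹·3770/3.322×10⁻²⁷) ≈ 6.030×10⁵ m/s.
B = mv/(|q|r) = (3.322×10⁻²⁷)(6.030×10⁵)/((1.602×10⁻¹⁹)(0.173)) ≈ 0.0723 T.

B ≈ 0.0723 T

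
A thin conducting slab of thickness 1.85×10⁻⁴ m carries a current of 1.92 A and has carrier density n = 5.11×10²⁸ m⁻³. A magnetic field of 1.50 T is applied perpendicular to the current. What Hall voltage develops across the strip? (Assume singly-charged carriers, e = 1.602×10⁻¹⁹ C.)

V_H = IB/(n e t).
V_H = (1.92)(1.50)/((5.11×10²⁸)(1.602×10⁻¹⁹)(1.85×10⁻⁴)) ≈ 1.90×10⁻⁶ V.

V_H ≈ 1.90×10⁻⁶ V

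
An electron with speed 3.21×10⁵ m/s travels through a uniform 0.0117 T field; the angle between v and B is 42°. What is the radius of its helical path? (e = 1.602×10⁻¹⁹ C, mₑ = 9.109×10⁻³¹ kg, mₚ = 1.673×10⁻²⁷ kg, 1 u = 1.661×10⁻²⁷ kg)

r ≈ 1.04×10⁻⁴ m

v⊥ = v sinθ = 3.21×10⁵·sin42° ≈ 2.148×10⁵ m/s.
r = m v⊥/(|q|B) = (9.109×10⁻³¹)(2.148×10⁵)/((1.602×10⁻¹⁹)(0.0117)) ≈ 1.04×10⁻⁴ m.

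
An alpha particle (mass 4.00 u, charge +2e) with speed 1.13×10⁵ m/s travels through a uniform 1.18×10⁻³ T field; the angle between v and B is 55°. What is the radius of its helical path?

v⊥ = v sinθ = 1.13×10⁵·sin55° ≈ 9.256×10⁴ m/s.
r = m v⊥/(|q|B) = (6.644×10⁻²⁷)(9.256×10⁴)/((3.204×10⁻¹⁹)(1.18×10⁻³)) ≈ 1.63 m.

r ≈ 1.63 m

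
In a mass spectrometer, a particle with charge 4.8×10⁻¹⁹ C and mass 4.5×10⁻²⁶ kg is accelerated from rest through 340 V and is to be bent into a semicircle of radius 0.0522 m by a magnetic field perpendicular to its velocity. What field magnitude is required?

B ≈ 0.153 T

v = √(2|q|V/m) = √(2·4.8×10⁻¹⁹·340/4.5×10⁻²⁶) ≈ 8.517×10⁴ m/s.
B = mv/(|q|r) = (4.5×10⁻²⁶)(8.517×10⁴)/((4.8×10⁻¹⁹)(0.0522)) ≈ 0.153 T.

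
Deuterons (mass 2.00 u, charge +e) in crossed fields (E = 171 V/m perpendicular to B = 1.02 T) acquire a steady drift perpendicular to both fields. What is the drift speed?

In crossed fields the guiding centre drifts at v_d = |E×B|/B² = E/B, independent of charge and mass.
v_d = 171/1.02 = 168 m/s.

v_d ≈ 168 m/s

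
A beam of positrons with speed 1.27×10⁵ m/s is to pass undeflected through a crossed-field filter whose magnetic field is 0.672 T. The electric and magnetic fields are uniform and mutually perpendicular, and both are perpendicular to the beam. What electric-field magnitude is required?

E = 8.53×10⁴ V/m

For straight-line motion qE = qvB, so E = vB.
E = 1.27×10⁵ × 0.672 = 8.53×10⁴ V/m.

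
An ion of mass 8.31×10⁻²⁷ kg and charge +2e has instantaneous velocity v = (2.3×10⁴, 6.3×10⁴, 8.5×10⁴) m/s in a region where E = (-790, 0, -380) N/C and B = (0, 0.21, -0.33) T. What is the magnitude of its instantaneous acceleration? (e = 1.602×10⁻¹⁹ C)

|a| ≈ 1.56×10¹² m/s²

v×B = (-3.86×10⁴, 7590, 4830) N/C.
E + v×B = (-3.94×10⁴, 7590, 4450) N/C.
F = q(E + v×B) = (3.204×10⁻¹⁹ C)·(-3.94×10⁴, 7590, 4450) = (-1.26×10⁻¹⁴, 2.43×10⁻¹⁵, 1.43×10⁻¹⁵) N.
|a| = |F|/m = 1.294×10⁻¹⁴/8.31×10⁻²⁷ ≈ 1.56×10¹² m/s².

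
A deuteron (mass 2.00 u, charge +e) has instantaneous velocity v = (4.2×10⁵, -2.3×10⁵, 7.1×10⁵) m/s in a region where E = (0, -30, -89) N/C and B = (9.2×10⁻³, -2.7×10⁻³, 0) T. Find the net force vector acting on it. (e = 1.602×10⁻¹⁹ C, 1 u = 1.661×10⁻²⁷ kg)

F ≈ (3.07×10⁻¹⁶, 1.04×10⁻¹⁵, 1.43×10⁻¹⁶) N

v×B = (1920, 6530, 982) N/C.
E + v×B = (1920, 6500, 893) N/C.
F = q(E + v×B) = (1.602×10⁻¹⁹ C)·(1920, 6500, 893) = (3.07×10⁻¹⁶, 1.04×10⁻¹⁵, 1.43×10⁻¹⁶) N.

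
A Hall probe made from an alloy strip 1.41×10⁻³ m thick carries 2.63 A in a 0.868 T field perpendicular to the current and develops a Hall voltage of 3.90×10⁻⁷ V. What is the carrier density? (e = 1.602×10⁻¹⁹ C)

From V_H = IB/(n e t), n = IB/(V_H e t).
n = (2.63)(0.868)/((3.90×10⁻⁷)(1.602×10⁻¹⁹)(1.41×10⁻³)) ≈ 2.59×10²⁸ m⁻³.

n ≈ 2.59×10²⁸ m⁻³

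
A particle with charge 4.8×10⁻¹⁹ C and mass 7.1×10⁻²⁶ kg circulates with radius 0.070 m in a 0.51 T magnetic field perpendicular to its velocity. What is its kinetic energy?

v = |q|Br/m, then KE = ½mv² = (qBr)²/(2m).
v = (4.8×10⁻¹⁹)(0.51)(0.070)/7.1×10⁻²⁶ ≈ 2.414×10⁵ m/s.
KE = ½(7.1×10⁻²⁶)(2.414×10⁵)² ≈ 2.1×10⁻¹⁵ J.

KE ≈ 2.1×10⁻¹⁵ J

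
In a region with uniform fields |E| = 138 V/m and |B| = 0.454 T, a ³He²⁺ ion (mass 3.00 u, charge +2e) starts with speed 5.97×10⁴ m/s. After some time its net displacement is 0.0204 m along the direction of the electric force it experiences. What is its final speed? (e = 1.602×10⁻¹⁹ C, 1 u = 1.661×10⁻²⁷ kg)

B does no work; ΔKE = |q|E d.
½mv_f² = ½mv₀² + |q|Ed = ½(4.983×10⁻²⁷)(5.97×10⁴)² + (3.204×10⁻¹⁹)(138)(0.0204) ≈ 8.880×10⁻¹⁸ J + 9.020×10⁻¹⁹ J ≈ 9.782×10⁻¹⁸ J.
v_f = √(2·9.782×10⁻¹⁸/4.983×10⁻²⁷) ≈ 6.27×10⁴ m/s.

v_f ≈ 6.27×10⁴ m/s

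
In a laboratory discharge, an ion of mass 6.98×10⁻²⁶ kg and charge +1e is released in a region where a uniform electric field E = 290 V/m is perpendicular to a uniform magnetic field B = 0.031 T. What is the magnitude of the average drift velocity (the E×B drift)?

In crossed fields the guiding centre drifts at v_d = |E×B|/B² = E/B, independent of charge and mass.
v_d = 290/0.031 = 9400 m/s.

v_d ≈ 9400 m/s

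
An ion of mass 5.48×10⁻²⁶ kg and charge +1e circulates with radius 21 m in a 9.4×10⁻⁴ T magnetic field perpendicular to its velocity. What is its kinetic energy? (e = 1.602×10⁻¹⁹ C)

KE ≈ 9.1×10⁻¹⁷ J

v = |q|Br/m, then KE = ½mv² = (qBr)²/(2m).
v = (1.602×10⁻¹⁹)(9.4×10⁻⁴)(21)/5.48×10⁻²⁶ ≈ 5.771×10⁴ m/s.
KE = ½(5.48×10⁻²⁶)(5.771×10⁴)² ≈ 9.1×10⁻¹⁷ J.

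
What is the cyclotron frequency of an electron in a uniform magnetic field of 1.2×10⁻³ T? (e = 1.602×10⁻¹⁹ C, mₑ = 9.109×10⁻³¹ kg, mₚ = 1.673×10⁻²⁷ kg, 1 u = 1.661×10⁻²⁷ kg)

f ≈ 3.4×10⁷ Hz

f = |q|B/(2πm).
f = (1.602×10⁻¹⁹)(1.2×10⁻³)/(2π·9.109×10⁻³¹) ≈ 3.4×10⁷ Hz.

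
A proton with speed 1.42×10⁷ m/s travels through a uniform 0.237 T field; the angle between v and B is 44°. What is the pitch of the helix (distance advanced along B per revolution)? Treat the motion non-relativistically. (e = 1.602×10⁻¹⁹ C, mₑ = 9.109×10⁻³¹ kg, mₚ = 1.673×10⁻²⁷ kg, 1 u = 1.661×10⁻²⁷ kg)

p ≈ 2.83 m

v∥ = v cosθ = 1.42×10⁷·cos44° ≈ 1.021×10⁷ m/s.
T = 2πm/(|q|B) = 2π(1.673×10⁻²⁷)/((1.602×10⁻¹⁹)(0.237)) ≈ 2.769×10⁻⁷ s.
pitch = v∥ T = (1.021×10⁷)(2.769×10⁻⁷) ≈ 2.83 m.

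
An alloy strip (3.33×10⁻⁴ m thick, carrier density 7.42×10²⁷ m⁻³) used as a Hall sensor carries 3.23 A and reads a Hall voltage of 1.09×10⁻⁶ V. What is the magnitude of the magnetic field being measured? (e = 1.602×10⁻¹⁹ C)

B ≈ 0.134 T

From V_H = IB/(n e t), B = V_H n e t / I.
B = (1.09×10⁻⁶)(7.42×10²⁷)(1.602×10⁻¹⁹)(3.33×10⁻⁴)/3.23 ≈ 0.134 T.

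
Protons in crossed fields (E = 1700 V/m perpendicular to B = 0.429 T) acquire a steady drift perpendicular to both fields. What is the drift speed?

v_d ≈ 3960 m/s

In crossed fields the guiding centre drifts at v_d = |E×B|/B² = E/B, independent of charge and mass.
v_d = 1700/0.429 = 3960 m/s.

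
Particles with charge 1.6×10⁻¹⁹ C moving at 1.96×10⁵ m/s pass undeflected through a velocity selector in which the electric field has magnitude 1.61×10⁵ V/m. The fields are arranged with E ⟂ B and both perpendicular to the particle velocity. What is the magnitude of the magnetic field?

B = 0.821 T

Balance of forces in the selector: qE = qvB ⇒ B = E/v.
B = 1.61×10⁵/1.96×10⁵ = 0.821 T.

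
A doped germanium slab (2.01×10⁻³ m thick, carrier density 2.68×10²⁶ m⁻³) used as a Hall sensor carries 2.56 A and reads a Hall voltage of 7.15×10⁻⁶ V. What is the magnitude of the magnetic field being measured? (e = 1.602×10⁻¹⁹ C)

From V_H = IB/(n e t), B = V_H n e t / I.
B = (7.15×10⁻⁶)(2.68×10²⁶)(1.602×10⁻¹⁹)(2.01×10⁻³)/2.56 ≈ 0.241 T.

B ≈ 0.241 T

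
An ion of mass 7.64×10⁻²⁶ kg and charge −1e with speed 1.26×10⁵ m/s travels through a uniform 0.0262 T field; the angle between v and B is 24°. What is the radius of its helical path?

r ≈ 0.933 m

v⊥ = v sinθ = 1.26×10⁵·sin24° ≈ 5.125×10⁴ m/s.
r = m v⊥/(|q|B) = (7.64×10⁻²⁶)(5.125×10⁴)/((1.602×10⁻¹⁹)(0.0262)) ≈ 0.933 m.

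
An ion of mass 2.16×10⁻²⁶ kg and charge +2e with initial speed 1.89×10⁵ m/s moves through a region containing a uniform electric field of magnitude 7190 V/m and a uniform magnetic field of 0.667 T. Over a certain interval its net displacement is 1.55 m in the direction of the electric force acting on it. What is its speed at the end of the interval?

v_f ≈ 6.05×10⁵ m/s

B does no work; ΔKE = |q|E d.
½mv_f² = ½mv₀² + |q|Ed = ½(2.16×10⁻²⁶)(1.89×10⁵)² + (3.204×10⁻¹⁹)(7190)(1.55) ≈ 3.858×10⁻¹⁶ J + 3.571×10⁻¹⁵ J ≈ 3.956×10⁻¹⁵ J.
v_f = √(2·3.956×10⁻¹⁵/2.16×10⁻²⁶) ≈ 6.05×10⁵ m/s.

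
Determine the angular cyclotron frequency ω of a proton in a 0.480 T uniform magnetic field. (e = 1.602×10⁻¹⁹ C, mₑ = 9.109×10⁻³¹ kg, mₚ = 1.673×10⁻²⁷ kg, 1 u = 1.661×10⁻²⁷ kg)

ω = |q|B/m.
ω = (1.602×10⁻¹⁹)(0.480)/1.673×10⁻²⁷ ≈ 4.60×10⁷ rad/s.

ω ≈ 4.60×10⁷ rad/s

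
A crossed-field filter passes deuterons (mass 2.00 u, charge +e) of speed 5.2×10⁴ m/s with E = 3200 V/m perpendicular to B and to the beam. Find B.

Balance of forces in the selector: qE = qvB ⇒ B = E/v.
B = 3200/5.2×10⁴ = 0.062 T.

B = 0.062 T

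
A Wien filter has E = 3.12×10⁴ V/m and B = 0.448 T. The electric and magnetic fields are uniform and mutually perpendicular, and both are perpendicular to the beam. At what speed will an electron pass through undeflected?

Straight-line motion ⇒ electric and magnetic forces cancel, so E = vB.
v = E/B = 3.12×10⁴/0.448 = 6.96×10⁴ m/s.

v = 6.96×10⁴ m/s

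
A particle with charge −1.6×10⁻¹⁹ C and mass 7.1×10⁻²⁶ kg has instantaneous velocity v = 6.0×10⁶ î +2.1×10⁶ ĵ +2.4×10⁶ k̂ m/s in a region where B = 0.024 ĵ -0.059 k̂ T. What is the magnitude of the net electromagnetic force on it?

|F| ≈ 6.77×10⁻¹⁴ N

v×B = (-1.82×10⁵, 3.54×10⁵, 1.44×10⁵) N/C.
F = q v×B = (−1.6×10⁻¹⁹ C)·(-1.82×10⁵, 3.54×10⁵, 1.44×10⁵) = (2.90×10⁻¹⁴, -5.66×10⁻¹⁴, -2.30×10⁻¹⁴) N.
|F| = 6.77×10⁻¹⁴ N.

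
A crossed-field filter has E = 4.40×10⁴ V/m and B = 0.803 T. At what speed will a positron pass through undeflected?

For undeflected motion the electric and magnetic forces balance: qE = qvB.
v = E/B = 4.40×10⁴/0.803 = 5.48×10⁴ m/s.

v = 5.48×10⁴ m/s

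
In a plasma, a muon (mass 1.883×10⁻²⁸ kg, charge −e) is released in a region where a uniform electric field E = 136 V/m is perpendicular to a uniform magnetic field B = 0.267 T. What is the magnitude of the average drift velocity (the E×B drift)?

v_d ≈ 509 m/s

In crossed fields the guiding centre drifts at v_d = |E×B|/B² = E/B, independent of charge and mass.
v_d = 136/0.267 = 509 m/s.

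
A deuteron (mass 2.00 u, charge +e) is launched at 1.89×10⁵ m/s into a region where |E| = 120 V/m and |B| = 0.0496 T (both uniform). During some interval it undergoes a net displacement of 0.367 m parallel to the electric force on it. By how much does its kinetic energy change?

ΔKE ≈ 7.06×10⁻¹⁸ J

The magnetic force is always ⟂ v and does no work; only the electric force changes KE.
ΔKE = F_E · d = |q|E d = (1.602×10⁻¹⁹)(120)(0.367) ≈ 7.06×10⁻¹⁸ J.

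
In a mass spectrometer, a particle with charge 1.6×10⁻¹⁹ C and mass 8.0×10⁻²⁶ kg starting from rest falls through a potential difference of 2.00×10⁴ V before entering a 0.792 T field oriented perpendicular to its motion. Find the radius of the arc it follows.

Acceleration: |q|V = ½mv² ⇒ v = √(2|q|V/m) = √(2·1.6×10⁻¹⁹·2.00×10⁴/8.0×10⁻²⁶) ≈ 2.828×10⁵ m/s.
In the field: r = mv/(|q|B) = (8.0×10⁻²⁶)(2.828×10⁵)/((1.6×10⁻¹⁹)(0.792)) ≈ 0.179 m.

r ≈ 0.179 m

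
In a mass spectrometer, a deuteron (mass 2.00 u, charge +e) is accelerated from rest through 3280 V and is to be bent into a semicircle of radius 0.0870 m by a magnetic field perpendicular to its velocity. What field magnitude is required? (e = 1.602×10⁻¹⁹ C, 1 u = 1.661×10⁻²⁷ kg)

v = √(2|q|V/m) = √(2·1.602×10⁻¹⁹·3280/3.322×10⁻²⁷) ≈ 5.624×10⁵ m/s.
B = mv/(|q|r) = (3.322×10⁻²⁷)(5.624×10⁵)/((1.602×10⁻¹⁹)(0.0870)) ≈ 0.134 T.

B ≈ 0.134 T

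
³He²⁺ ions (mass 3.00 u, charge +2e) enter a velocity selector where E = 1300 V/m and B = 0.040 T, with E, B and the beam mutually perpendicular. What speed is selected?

Zero net Lorentz force requires |qE| = |q v×B|, i.e. E = vB.
v = E/B = 1300/0.040 = 3.2×10⁴ m/s.
The result is independent of the particle's charge and mass.

v = 3.2×10⁴ m/s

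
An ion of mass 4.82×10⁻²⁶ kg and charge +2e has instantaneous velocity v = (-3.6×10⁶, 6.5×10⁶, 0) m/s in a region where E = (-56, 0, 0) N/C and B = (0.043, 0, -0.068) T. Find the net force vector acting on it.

F ≈ (-1.42×10⁻¹³, -7.84×10⁻¹⁴, -8.96×10⁻¹⁴) N

v×B = (-4.42×10⁵, -2.45×10⁵, -2.80×10⁵) N/C.
E + v×B = (-4.42×10⁵, -2.45×10⁵, -2.80×10⁵) N/C.
F = q(E + v×B) = (3.204×10⁻¹⁹ C)·(-4.42×10⁵, -2.45×10⁵, -2.80×10⁵) = (-1.42×10⁻¹³, -7.84×10⁻¹⁴, -8.96×10⁻¹⁴) N.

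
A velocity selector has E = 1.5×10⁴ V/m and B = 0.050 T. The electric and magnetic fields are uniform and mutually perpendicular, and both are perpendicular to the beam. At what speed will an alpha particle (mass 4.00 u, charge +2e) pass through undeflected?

v = 3.0×10⁵ m/s

For undeflected motion the electric and magnetic forces balance: qE = qvB.
v = E/B = 1.5×10⁴/0.050 = 3.0×10⁵ m/s.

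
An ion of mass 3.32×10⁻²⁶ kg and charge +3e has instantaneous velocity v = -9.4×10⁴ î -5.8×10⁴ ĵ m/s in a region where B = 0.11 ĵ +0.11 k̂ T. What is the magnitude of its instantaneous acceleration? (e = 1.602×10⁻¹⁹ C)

|a| ≈ 2.31×10¹¹ m/s²

v×B = (-6380, 1.03×10⁴, -1.03×10⁴) N/C.
F = q v×B = (4.806×10⁻¹⁹ C)·(-6380, 1.03×10⁴, -1.03×10⁴) = (-3.07×10⁻¹⁵, 4.97×10⁻¹⁵, -4.97×10⁻¹⁵) N.
|a| = |F|/m = 7.668×10⁻¹⁵/3.32×10⁻²⁶ ≈ 2.31×10¹¹ m/s².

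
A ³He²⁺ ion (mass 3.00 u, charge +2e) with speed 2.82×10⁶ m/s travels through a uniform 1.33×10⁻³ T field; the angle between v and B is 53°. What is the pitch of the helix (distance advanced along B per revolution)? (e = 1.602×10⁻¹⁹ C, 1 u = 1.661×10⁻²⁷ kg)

v∥ = v cosθ = 2.82×10⁶·cos53° ≈ 1.697×10⁶ m/s.
T = 2πm/(|q|B) = 2π(4.983×10⁻²⁷)/((3.204×10⁻¹⁹)(1.33×10⁻³)) ≈ 7.347×10⁻⁵ s.
pitch = v∥ T = (1.697×10⁶)(7.347×10⁻⁵) ≈ 125 m.

p ≈ 125 m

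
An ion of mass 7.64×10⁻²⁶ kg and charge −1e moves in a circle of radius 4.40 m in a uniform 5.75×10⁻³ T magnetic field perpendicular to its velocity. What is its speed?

From |q|vB = mv²/r, v = |q|Br/m.
v = (1.602×10⁻¹⁹)(5.75×10⁻³)(4.40)/7.64×10⁻²⁶ ≈ 5.31×10⁴ m/s.

v ≈ 5.31×10⁴ m/s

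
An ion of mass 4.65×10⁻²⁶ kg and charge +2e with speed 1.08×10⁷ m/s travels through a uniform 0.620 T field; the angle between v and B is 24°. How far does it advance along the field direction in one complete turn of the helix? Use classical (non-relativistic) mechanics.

p ≈ 14.5 m

v∥ = v cosθ = 1.08×10⁷·cos24° ≈ 9.866×10⁶ m/s.
T = 2πm/(|q|B) = 2π(4.65×10⁻²⁶)/((3.204×10⁻¹⁹)(0.620)) ≈ 1.471×10⁻⁶ s.
pitch = v∥ T = (9.866×10⁶)(1.471×10⁻⁶) ≈ 14.5 m.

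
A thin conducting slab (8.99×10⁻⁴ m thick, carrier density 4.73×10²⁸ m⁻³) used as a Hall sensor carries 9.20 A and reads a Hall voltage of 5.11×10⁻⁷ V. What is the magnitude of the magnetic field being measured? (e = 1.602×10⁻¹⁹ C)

B ≈ 0.378 T

From V_H = IB/(n e t), B = V_H n e t / I.
B = (5.11×10⁻⁷)(4.73×10²⁸)(1.602×10⁻¹⁹)(8.99×10⁻⁴)/9.20 ≈ 0.378 T.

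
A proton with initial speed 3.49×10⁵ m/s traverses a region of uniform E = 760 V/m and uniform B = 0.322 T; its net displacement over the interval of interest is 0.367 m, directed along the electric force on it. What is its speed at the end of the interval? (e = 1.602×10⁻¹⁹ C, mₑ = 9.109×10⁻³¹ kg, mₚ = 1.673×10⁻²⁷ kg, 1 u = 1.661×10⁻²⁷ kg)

v_f ≈ 4.19×10⁵ m/s

B does no work; ΔKE = |q|E d.
½mv_f² = ½mv₀² + |q|Ed = ½(1.673×10⁻²⁷)(3.49×10⁵)² + (1.602×10⁻¹⁹)(760)(0.367) ≈ 1.019×10⁻¹⁶ J + 4.468×10⁻¹⁷ J ≈ 1.466×10⁻¹⁶ J.
v_f = √(2·1.466×10⁻¹⁶/1.673×10⁻²⁷) ≈ 4.19×10⁵ m/s.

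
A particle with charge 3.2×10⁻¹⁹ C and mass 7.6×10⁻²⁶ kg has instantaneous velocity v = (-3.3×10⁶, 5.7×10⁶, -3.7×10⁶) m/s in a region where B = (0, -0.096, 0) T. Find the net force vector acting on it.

v×B = (-3.55×10⁵, 0, 3.17×10⁵) N/C.
F = q v×B = (3.2×10⁻¹⁹ C)·(-3.55×10⁵, 0, 3.17×10⁵) = (-1.14×10⁻¹³, 0, 1.01×10⁻¹³) N.

F ≈ (-1.14×10⁻¹³, 0, 1.01×10⁻¹³) N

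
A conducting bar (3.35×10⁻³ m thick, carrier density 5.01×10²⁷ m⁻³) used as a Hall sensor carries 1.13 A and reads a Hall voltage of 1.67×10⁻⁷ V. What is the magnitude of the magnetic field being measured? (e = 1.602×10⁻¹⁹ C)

B ≈ 0.397 T

From V_H = IB/(n e t), B = V_H n e t / I.
B = (1.67×10⁻⁷)(5.01×10²⁷)(1.602×10⁻¹⁹)(3.35×10⁻³)/1.13 ≈ 0.397 T.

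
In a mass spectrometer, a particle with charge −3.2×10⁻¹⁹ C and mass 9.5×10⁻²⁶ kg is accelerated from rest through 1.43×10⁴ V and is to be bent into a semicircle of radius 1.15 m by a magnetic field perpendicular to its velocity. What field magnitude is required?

v = √(2|q|V/m) = √(2·3.2×10⁻¹⁹·1.43×10⁴/9.5×10⁻²⁶) ≈ 3.104×10⁵ m/s.
B = mv/(|q|r) = (9.5×10⁻²⁶)(3.104×10⁵)/((3.2×10⁻¹⁹)(1.15)) ≈ 0.0801 T.

B ≈ 0.0801 T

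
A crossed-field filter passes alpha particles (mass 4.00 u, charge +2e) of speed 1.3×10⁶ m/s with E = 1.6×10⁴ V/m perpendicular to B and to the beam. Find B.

B = 0.012 T

Balance of forces in the selector: qE = qvB ⇒ B = E/v.
B = 1.6×10⁴/1.3×10⁶ = 0.012 T.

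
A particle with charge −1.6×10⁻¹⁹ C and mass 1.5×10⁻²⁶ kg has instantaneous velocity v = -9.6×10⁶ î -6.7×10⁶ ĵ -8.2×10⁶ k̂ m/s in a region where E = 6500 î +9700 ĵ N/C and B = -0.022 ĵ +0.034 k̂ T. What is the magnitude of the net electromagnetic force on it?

|F| ≈ 9.04×10⁻¹⁴ N

v×B = (-4.08×10⁵, 3.26×10⁵, 2.11×10⁵) N/C.
E + v×B = (-4.02×10⁵, 3.36×10⁵, 2.11×10⁵) N/C.
F = q(E + v×B) = (−1.6×10⁻¹⁹ C)·(-4.02×10⁵, 3.36×10⁵, 2.11×10⁵) = (6.43×10⁻¹⁴, -5.38×10⁻¹⁴, -3.38×10⁻¹⁴) N.
|F| = 9.04×10⁻¹⁴ N.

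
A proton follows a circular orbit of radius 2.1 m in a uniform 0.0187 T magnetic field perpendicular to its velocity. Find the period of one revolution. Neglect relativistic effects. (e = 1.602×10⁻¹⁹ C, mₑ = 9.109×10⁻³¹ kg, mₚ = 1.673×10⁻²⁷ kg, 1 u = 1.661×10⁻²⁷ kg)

T ≈ 3.51×10⁻⁶ s

The cyclotron period depends only on m, q, B: T = 2πm/(|q|B).
T = 2π(1.673×10⁻²⁷)/((1.602×10⁻¹⁹)(0.0187)) ≈ 3.51×10⁻⁶ s.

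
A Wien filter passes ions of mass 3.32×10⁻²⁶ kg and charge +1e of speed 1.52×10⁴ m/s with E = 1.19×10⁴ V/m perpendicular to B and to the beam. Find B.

Balance of forces in the selector: qE = qvB ⇒ B = E/v.
B = 1.19×10⁴/1.52×10⁴ = 0.783 T.

B = 0.783 T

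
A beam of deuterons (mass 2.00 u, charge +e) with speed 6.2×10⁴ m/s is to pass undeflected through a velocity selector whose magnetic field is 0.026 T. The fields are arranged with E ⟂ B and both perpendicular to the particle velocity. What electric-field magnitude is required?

For straight-line motion qE = qvB, so E = vB.
E = 6.2×10⁴ × 0.026 = 1600 V/m.

E = 1600 V/m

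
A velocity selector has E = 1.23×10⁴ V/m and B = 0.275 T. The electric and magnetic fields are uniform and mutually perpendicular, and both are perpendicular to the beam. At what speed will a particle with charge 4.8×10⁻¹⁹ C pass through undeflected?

v = 4.47×10⁴ m/s

Zero net Lorentz force requires |qE| = |q v×B|, i.e. E = vB.
v = E/B = 1.23×10⁴/0.275 = 4.47×10⁴ m/s.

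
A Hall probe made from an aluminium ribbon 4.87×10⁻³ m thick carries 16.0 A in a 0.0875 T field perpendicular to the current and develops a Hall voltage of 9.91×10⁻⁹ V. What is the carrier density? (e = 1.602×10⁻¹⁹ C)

n ≈ 1.81×10²⁹ m⁻³

From V_H = IB/(n e t), n = IB/(V_H e t).
n = (16.0)(0.0875)/((9.91×10⁻⁹)(1.602×10⁻¹⁹)(4.87×10⁻³)) ≈ 1.81×10²⁹ m⁻³.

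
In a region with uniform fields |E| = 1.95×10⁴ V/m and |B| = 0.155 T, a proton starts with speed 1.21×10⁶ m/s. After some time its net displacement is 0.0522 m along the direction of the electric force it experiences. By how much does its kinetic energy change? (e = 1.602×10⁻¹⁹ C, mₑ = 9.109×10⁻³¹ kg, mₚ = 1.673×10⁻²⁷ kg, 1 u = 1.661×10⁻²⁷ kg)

The magnetic force is always ⟂ v and does no work; only the electric force changes KE.
ΔKE = F_E · d = |q|E d = (1.602×10⁻¹⁹)(1.95×10⁴)(0.0522) ≈ 1.63×10⁻¹⁶ J.

ΔKE ≈ 1.63×10⁻¹⁶ J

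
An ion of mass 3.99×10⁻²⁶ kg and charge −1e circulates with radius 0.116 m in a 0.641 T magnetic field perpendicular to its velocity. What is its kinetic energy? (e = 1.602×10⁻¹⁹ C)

KE ≈ 1.11×10⁴ eV

v = |q|Br/m, then KE = ½mv² = (qBr)²/(2m).
v = (1.602×10⁻¹⁹)(0.641)(0.116)/3.99×10⁻²⁶ ≈ 2.985×10⁵ m/s.
KE = ½(3.99×10⁻²⁶)(2.985×10⁵)² ≈ 1.78×10⁻¹⁵ J = 1.11×10⁴ eV.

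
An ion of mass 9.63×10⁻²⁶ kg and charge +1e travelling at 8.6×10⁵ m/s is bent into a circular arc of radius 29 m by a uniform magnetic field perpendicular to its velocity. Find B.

From |q|vB = mv²/r, B = mv/(|q|r).
B = (9.63×10⁻²⁶)(8.6×10⁵)/((1.602×10⁻¹⁹)(29)) ≈ 0.018 T.

B ≈ 0.018 T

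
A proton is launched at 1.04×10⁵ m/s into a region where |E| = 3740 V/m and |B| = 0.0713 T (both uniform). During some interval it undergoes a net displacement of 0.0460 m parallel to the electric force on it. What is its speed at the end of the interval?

v_f ≈ 2.09×10⁵ m/s

B does no work; ΔKE = |q|E d.
½mv_f² = ½mv₀² + |q|Ed = ½(1.673×10⁻²⁷)(1.04×10⁵)² + (1.602×10⁻¹⁹)(3740)(0.0460) ≈ 9.048×10⁻¹⁸ J + 2.756×10⁻¹⁷ J ≈ 3.661×10⁻¹⁷ J.
v_f = √(2·3.661×10⁻¹⁷/1.673×10⁻²⁷) ≈ 2.09×10⁵ m/s.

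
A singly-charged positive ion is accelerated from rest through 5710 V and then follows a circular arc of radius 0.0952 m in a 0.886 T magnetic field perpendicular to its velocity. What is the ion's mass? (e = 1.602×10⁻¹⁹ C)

m ≈ 9.98×10⁻²⁶ kg

Combine |q|V = ½mv² and r = mv/(|q|B): eliminate v to get m = qB²r²/(2V).
m = (1.602×10⁻¹⁹)(0.886)²(0.0952)²/(2·5710) ≈ 9.98×10⁻²⁶ kg.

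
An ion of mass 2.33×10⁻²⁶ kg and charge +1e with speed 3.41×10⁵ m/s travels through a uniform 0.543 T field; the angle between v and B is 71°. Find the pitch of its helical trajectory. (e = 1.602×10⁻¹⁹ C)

p ≈ 0.187 m

v∥ = v cosθ = 3.41×10⁵·cos71° ≈ 1.110×10⁵ m/s.
T = 2πm/(|q|B) = 2π(2.33×10⁻²⁶)/((1.602×10⁻¹⁹)(0.543)) ≈ 1.683×10⁻⁶ s.
pitch = v∥ T = (1.110×10⁵)(1.683×10⁻⁶) ≈ 0.187 m.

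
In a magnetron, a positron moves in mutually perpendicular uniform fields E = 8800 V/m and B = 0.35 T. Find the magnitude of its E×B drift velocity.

The steady drift has the magnetic force balancing the electric force, so v_d = E/B.
v_d = 8800/0.35 = 2.5×10⁴ m/s.

v_d ≈ 2.5×10⁴ m/s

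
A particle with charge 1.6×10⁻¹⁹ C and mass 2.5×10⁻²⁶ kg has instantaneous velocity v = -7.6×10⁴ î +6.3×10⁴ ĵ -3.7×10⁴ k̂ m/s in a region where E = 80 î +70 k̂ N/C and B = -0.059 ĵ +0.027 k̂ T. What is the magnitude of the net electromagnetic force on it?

|F| ≈ 8.02×10⁻¹⁶ N

v×B = (-482, 2050, 4480) N/C.
E + v×B = (-402, 2050, 4550) N/C.
F = q(E + v×B) = (1.6×10⁻¹⁹ C)·(-402, 2050, 4550) = (-6.43×10⁻¹⁷, 3.28×10⁻¹⁶, 7.29×10⁻¹⁶) N.
|F| = 8.02×10⁻¹⁶ N.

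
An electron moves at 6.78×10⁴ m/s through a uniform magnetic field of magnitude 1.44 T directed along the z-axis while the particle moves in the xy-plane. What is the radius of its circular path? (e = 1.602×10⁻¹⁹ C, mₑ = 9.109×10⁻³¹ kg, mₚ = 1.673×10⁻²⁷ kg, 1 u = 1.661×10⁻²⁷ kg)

r ≈ 2.68×10⁻⁷ m

The magnetic force provides the centripetal force: |q|vB = mv²/r.
r = mv/(|q|B) = (9.109×10⁻³¹)(6.78×10⁴)/((1.602×10⁻¹⁹)(1.44)) ≈ 2.68×10⁻⁷ m.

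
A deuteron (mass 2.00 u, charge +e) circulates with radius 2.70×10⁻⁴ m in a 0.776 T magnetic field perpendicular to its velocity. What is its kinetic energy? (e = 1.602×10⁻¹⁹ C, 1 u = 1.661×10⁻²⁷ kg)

v = |q|Br/m, then KE = ½mv² = (qBr)²/(2m).
v = (1.602×10⁻¹⁹)(0.776)(2.70×10⁻⁴)/3.322×10⁻²⁷ ≈ 1.010×10⁴ m/s.
KE = ½(3.322×10⁻²⁷)(1.010×10⁴)² ≈ 1.70×10⁻¹⁹ J = 1.06 eV.

KE ≈ 1.06 eV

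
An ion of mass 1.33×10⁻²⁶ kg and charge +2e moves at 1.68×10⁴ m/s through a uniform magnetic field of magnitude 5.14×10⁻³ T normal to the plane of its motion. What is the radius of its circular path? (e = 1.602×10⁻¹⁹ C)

The magnetic force provides the centripetal force: |q|vB = mv²/r.
r = mv/(|q|B) = (1.33×10⁻²⁶)(1.68×10⁴)/((3.204×10⁻¹⁹)(5.14×10⁻³)) ≈ 0.136 m.

r ≈ 0.136 m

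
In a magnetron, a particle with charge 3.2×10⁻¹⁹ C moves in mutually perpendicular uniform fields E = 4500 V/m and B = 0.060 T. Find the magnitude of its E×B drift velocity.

In crossed fields the guiding centre drifts at v_d = |E×B|/B² = E/B, independent of charge and mass.
v_d = 4500/0.060 = 7.5×10⁴ m/s.

v_d ≈ 7.5×10⁴ m/s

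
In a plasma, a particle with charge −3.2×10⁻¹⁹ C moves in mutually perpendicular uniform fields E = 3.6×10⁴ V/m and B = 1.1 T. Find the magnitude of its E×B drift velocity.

The E×B drift speed is v_d = E/B.
v_d = 3.6×10⁴/1.1 = 3.3×10⁴ m/s.

v_d ≈ 3.3×10⁴ m/s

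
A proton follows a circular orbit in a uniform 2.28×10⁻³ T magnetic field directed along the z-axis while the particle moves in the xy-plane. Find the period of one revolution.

The cyclotron period depends only on m, q, B: T = 2πm/(|q|B).
T = 2π(1.673×10⁻²⁷)/((1.602×10⁻¹⁹)(2.28×10⁻³)) ≈ 2.88×10⁻⁵ s.

T ≈ 2.88×10⁻⁵ s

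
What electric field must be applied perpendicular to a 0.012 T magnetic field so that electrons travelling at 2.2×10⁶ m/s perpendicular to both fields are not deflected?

E = 2.6×10⁴ V/m

For straight-line motion qE = qvB, so E = vB.
E = 2.2×10⁶ × 0.012 = 2.6×10⁴ V/m.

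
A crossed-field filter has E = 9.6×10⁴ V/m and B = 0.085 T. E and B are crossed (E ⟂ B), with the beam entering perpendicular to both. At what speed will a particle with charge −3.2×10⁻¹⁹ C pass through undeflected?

Straight-line motion ⇒ electric and magnetic forces cancel, so E = vB.
v = E/B = 9.6×10⁴/0.085 = 1.1×10⁶ m/s.

v = 1.1×10⁶ m/s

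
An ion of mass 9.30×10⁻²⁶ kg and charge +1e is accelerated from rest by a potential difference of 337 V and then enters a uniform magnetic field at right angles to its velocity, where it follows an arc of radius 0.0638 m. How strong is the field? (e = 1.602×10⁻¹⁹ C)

B ≈ 0.310 T

v = √(2|q|V/m) = √(2·1.602×10⁻¹⁹·337/9.30×10⁻²⁶) ≈ 3.407×10⁴ m/s.
B = mv/(|q|r) = (9.30×10⁻²⁶)(3.407×10⁴)/((1.602×10⁻¹⁹)(0.0638)) ≈ 0.310 T.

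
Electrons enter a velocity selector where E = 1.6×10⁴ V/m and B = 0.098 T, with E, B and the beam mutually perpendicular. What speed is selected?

Straight-line motion ⇒ electric and magnetic forces cancel, so E = vB.
v = E/B = 1.6×10⁴/0.098 = 1.6×10⁵ m/s.

v = 1.6×10⁵ m/s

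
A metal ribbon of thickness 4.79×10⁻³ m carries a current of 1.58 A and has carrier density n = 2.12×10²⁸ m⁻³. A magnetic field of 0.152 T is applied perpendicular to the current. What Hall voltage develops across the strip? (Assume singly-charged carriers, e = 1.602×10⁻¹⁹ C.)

V_H = IB/(n e t).
V_H = (1.58)(0.152)/((2.12×10²⁸)(1.602×10⁻¹⁹)(4.79×10⁻³)) ≈ 1.48×10⁻⁸ V.

V_H ≈ 1.48×10⁻⁸ V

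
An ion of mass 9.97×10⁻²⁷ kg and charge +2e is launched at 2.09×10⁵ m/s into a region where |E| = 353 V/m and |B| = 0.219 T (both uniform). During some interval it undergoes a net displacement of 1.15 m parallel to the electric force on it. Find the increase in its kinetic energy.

The magnetic force is always ⟂ v and does no work; only the electric force changes KE.
ΔKE = F_E · d = |q|E d = (3.204×10⁻¹⁹)(353)(1.15) ≈ 1.30×10⁻¹⁶ J.

ΔKE ≈ 1.30×10⁻¹⁶ J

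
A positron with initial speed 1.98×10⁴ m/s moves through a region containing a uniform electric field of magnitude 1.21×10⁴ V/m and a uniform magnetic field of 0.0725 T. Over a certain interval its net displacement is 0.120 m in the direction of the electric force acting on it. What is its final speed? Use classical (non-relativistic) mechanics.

B does no work; ΔKE = |q|E d.
½mv_f² = ½mv₀² + |q|Ed = ½(9.109×10⁻³¹)(1.98×10⁴)² + (1.602×10⁻¹⁹)(1.21×10⁴)(0.120) ≈ 1.786×10⁻²² J + 2.326×10⁻¹⁶ J ≈ 2.326×10⁻¹⁶ J.
v_f = √(2·2.326×10⁻¹⁶/9.109×10⁻³¹) ≈ 2.26×10⁷ m/s.

v_f ≈ 2.26×10⁷ m/s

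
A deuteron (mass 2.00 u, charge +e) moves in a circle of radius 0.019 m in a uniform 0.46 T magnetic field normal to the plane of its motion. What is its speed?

From |q|vB = mv²/r, v = |q|Br/m.
v = (1.602×10⁻¹⁹)(0.46)(0.019)/3.322×10⁻²⁷ ≈ 4.2×10⁵ m/s.

v ≈ 4.2×10⁵ m/s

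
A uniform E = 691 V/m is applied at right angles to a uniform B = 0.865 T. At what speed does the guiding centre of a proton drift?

In crossed fields the guiding centre drifts at v_d = |E×B|/B² = E/B, independent of charge and mass.
v_d = 691/0.865 = 799 m/s.

v_d ≈ 799 m/s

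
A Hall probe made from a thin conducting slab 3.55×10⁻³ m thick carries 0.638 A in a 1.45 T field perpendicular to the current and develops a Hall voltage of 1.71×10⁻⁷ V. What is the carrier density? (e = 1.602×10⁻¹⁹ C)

n ≈ 9.51×10²⁷ m⁻³

From V_H = IB/(n e t), n = IB/(V_H e t).
n = (0.638)(1.45)/((1.71×10⁻⁷)(1.602×10⁻¹⁹)(3.55×10⁻³)) ≈ 9.51×10²⁷ m⁻³.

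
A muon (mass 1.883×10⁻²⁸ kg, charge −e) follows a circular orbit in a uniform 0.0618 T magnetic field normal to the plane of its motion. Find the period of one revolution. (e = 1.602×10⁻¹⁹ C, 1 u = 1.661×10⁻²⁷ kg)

The cyclotron period depends only on m, q, B: T = 2πm/(|q|B).
T = 2π(1.883×10⁻²⁸)/((1.602×10⁻¹⁹)(0.0618)) ≈ 1.20×10⁻⁷ s.

T ≈ 1.20×10⁻⁷ s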